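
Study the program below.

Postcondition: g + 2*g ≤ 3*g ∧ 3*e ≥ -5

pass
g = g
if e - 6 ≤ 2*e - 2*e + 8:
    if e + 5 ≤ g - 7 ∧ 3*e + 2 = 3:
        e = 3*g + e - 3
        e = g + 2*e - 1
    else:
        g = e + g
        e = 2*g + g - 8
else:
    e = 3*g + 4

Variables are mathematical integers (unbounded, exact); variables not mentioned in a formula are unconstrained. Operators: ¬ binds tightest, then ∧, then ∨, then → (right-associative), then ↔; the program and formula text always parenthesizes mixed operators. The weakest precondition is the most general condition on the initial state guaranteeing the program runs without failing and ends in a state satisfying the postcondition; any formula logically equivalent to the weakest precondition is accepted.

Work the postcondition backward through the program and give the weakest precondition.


Working backward. After the program, the postcondition g + 2*g ≤ 3*g ∧ 3*e ≥ -5 must hold; in canonical form it is 3*e ≥ -5.
Then branch requires ((e ≤ g - 12 ∧ 3*e = 1) → 6*e + 21*g ≥ 16) ∧ ((¬(e ≤ g - 12 ∧ 3*e = 1)) → 9*e + 9*g ≥ 19); else branch requires 9*g ≥ -17.
Before the if: (e ≤ 14 → (((e ≤ g - 12 ∧ 3*e = 1) → 6*e + 21*g ≥ 16) ∧ ((¬(e ≤ g - 12 ∧ 3*e = 1)) → 9*e + 9*g ≥ 19))) ∧ ((¬(e ≤ 14)) → 9*g ≥ -17)
Before g := g: (e ≤ 14 → (((e ≤ g - 12 ∧ 3*e = 1) → 6*e + 21*g ≥ 16) ∧ ((¬(e ≤ g - 12 ∧ 3*e = 1)) → 9*e + 9*g ≥ 19))) ∧ ((¬(e ≤ 14)) → 9*g ≥ -17)
Before skip: (e ≤ 14 → (((e ≤ g - 12 ∧ 3*e = 1) → 6*e + 21*g ≥ 16) ∧ ((¬(e ≤ g - 12 ∧ 3*e = 1)) → 9*e + 9*g ≥ 19))) ∧ ((¬(e ≤ 14)) → 9*g ≥ -17)
Answer: WP = (e ≤ 14 → (((e ≤ g - 12 ∧ 3*e = 1) → 6*e + 21*g ≥ 16) ∧ ((¬(e ≤ g - 12 ∧ 3*e = 1)) → 9*e + 9*g ≥ 19))) ∧ ((¬(e ≤ 14)) → 9*g ≥ -17)


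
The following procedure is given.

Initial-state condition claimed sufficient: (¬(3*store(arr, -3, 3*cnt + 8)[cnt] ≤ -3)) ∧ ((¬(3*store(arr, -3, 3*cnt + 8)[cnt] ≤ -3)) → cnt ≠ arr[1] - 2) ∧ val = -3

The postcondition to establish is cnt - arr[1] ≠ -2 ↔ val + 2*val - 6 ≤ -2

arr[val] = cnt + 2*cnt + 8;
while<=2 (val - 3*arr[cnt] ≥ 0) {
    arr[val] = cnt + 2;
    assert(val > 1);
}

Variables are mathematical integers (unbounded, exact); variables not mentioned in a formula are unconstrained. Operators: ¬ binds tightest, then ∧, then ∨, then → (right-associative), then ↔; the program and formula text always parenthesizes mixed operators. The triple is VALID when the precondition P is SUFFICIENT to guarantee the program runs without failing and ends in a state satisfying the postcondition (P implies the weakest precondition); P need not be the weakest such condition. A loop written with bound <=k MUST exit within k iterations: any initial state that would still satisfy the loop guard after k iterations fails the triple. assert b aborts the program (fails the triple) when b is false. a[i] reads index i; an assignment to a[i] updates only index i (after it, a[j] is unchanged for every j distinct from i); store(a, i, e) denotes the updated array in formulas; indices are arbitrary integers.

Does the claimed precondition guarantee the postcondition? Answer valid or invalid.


Working backward. After the program, the postcondition cnt - arr[1] ≠ -2 ↔ val + 2*val - 6 ≤ -2 must hold; in canonical form it is cnt ≠ arr[1] - 2 ↔ 3*val ≤ 4.
Before the loop (bound <=2), unroll the exhaustion recursion (WP_0 = exit-now case; WP_j = one more guarded iteration, up to j = 2):
  WP_0: (¬(val ≥ 3*arr[cnt])) ∧ (cnt ≠ arr[1] - 2 ↔ 3*val ≤ 4)
  WP_1: (val ≥ 3*arr[cnt] → (val > 1 ∧ (¬(val ≥ 3*store(arr, val, cnt + 2)[cnt])) ∧ (cnt ≠ store(arr, val, cnt + 2)[1] - 2 ↔ 3*val ≤ 4))) ∧ ((¬(val ≥ 3*arr[cnt])) → (cnt ≠ arr[1] - 2 ↔ 3*val ≤ 4))
  WP_2: (val ≥ 3*arr[cnt] → (val > 1 ∧ (val ≥ 3*store(arr, val, cnt + 2)[cnt] → (val > 1 ∧ (¬(val ≥ 3*store(store(arr, val, cnt + 2), val, cnt + 2)[cnt])) ∧ (cnt ≠ store(store(arr, val, cnt + 2), val, cnt + 2)[1] - 2 ↔ 3*val ≤ 4))) ∧ ((¬(val ≥ 3*store(arr, val, cnt + 2)[cnt])) → (cnt ≠ store(arr, val, cnt + 2)[1] - 2 ↔ 3*val ≤ 4)))) ∧ ((¬(val ≥ 3*arr[cnt])) → (cnt ≠ arr[1] - 2 ↔ 3*val ≤ 4))
So before the loop: (val ≥ 3*arr[cnt] → (val > 1 ∧ (val ≥ 3*store(arr, val, cnt + 2)[cnt] → (val > 1 ∧ (¬(val ≥ 3*store(store(arr, val, cnt + 2), val, cnt + 2)[cnt])) ∧ (cnt ≠ store(store(arr, val, cnt + 2), val, cnt + 2)[1] - 2 ↔ 3*val ≤ 4))) ∧ ((¬(val ≥ 3*store(arr, val, cnt + 2)[cnt])) → (cnt ≠ store(arr, val, cnt + 2)[1] - 2 ↔ 3*val ≤ 4)))) ∧ ((¬(val ≥ 3*arr[cnt])) → (cnt ≠ arr[1] - 2 ↔ 3*val ≤ 4))
Before arr[val] := cnt + 2*cnt + 8: (val ≥ 3*store(arr, val, 3*cnt + 8)[cnt] → (val > 1 ∧ (val ≥ 3*store(store(arr, val, 3*cnt + 8), val, cnt + 2)[cnt] → (val > 1 ∧ (¬(val ≥ 3*store(store(store(arr, val, 3*cnt + 8), val, cnt + 2), val, cnt + 2)[cnt])) ∧ (cnt ≠ store(store(store(arr, val, 3*cnt + 8), val, cnt + 2), val, cnt + 2)[1] - 2 ↔ 3*val ≤ 4))) ∧ ((¬(val ≥ 3*store(store(arr, val, 3*cnt + 8), val, cnt + 2)[cnt])) → (cnt ≠ store(store(arr, val, 3*cnt + 8), val, cnt + 2)[1] - 2 ↔ 3*val ≤ 4)))) ∧ ((¬(val ≥ 3*store(arr, val, 3*cnt + 8)[cnt])) → (cnt ≠ store(arr, val, 3*cnt + 8)[1] - 2 ↔ 3*val ≤ 4))
The weakest precondition is (val ≥ 3*store(arr, val, 3*cnt + 8)[cnt] → (val > 1 ∧ (val ≥ 3*store(store(arr, val, 3*cnt + 8), val, cnt + 2)[cnt] → (val > 1 ∧ (¬(val ≥ 3*store(store(store(arr, val, 3*cnt + 8), val, cnt + 2), val, cnt + 2)[cnt])) ∧ (cnt ≠ store(store(store(arr, val, 3*cnt + 8), val, cnt + 2), val, cnt + 2)[1] - 2 ↔ 3*val ≤ 4))) ∧ ((¬(val ≥ 3*store(store(arr, val, 3*cnt + 8), val, cnt + 2)[cnt])) → (cnt ≠ store(store(arr, val, 3*cnt + 8), val, cnt + 2)[1] - 2 ↔ 3*val ≤ 4)))) ∧ ((¬(val ≥ 3*store(arr, val, 3*cnt + 8)[cnt])) → (cnt ≠ store(arr, val, 3*cnt + 8)[1] - 2 ↔ 3*val ≤ 4)).
Check whether (¬(3*store(arr, -3, 3*cnt + 8)[cnt] ≤ -3)) ∧ ((¬(3*store(arr, -3, 3*cnt + 8)[cnt] ≤ -3)) → cnt ≠ arr[1] - 2) ∧ val = -3 implies it.
Every state satisfying the precondition satisfies the weakest precondition: the implication holds.
Answer: valid


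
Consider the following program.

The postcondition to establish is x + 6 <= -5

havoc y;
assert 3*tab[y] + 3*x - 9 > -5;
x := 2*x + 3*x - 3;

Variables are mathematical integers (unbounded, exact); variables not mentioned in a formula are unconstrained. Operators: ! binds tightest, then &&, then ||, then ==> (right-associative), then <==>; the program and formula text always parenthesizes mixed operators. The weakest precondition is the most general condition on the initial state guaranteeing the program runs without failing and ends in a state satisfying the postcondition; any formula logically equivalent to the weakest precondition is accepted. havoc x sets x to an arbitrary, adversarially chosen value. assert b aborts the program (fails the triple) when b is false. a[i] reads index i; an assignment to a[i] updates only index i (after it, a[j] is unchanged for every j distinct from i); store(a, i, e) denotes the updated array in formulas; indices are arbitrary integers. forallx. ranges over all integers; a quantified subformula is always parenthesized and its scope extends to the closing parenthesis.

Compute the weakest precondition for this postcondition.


Working backward. After the program, the postcondition x + 6 <= -5 must hold; in canonical form it is x <= -11.
Before x := 2*x + 3*x - 3: 5*x <= -8
Before assert 3*tab[y] + 3*x - 9 > -5: 3*tab[y] + 3*x > 4 && 5*x <= -8
Before havoc y: forall y_1. (3*tab[y_1] + 3*x > 4 && 5*x <= -8)
Answer: WP = forall y_1. (3*tab[y_1] + 3*x > 4 && 5*x <= -8)


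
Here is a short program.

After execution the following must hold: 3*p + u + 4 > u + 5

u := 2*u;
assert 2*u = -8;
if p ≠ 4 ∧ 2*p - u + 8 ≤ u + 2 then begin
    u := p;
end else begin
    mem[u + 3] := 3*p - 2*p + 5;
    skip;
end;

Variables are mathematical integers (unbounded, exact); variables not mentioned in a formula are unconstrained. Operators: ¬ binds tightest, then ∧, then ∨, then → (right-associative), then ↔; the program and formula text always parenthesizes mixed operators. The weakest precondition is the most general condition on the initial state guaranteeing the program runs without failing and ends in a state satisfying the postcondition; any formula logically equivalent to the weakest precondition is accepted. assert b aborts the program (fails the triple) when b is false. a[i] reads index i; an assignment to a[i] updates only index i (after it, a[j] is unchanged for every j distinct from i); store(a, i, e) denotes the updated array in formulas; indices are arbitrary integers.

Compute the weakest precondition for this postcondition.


Working backward. After the program, the postcondition 3*p + u + 4 > u + 5 must hold; in canonical form it is 3*p > 1.
Then branch requires 3*p > 1; else branch requires 3*p > 1.
Before the if: ((p ≠ 4 ∧ 2*p ≤ 2*u - 6) → 3*p > 1) ∧ ((¬(p ≠ 4 ∧ 2*p ≤ 2*u - 6)) → 3*p > 1)
Before assert 2*u = -8: 2*u = -8 ∧ ((p ≠ 4 ∧ 2*p ≤ 2*u - 6) → 3*p > 1) ∧ ((¬(p ≠ 4 ∧ 2*p ≤ 2*u - 6)) → 3*p > 1)
Before u := 2*u: 4*u = -8 ∧ ((p ≠ 4 ∧ 2*p ≤ 4*u - 6) → 3*p > 1) ∧ ((¬(p ≠ 4 ∧ 2*p ≤ 4*u - 6)) → 3*p > 1)
Answer: WP = 4*u = -8 ∧ ((p ≠ 4 ∧ 2*p ≤ 4*u - 6) → 3*p > 1) ∧ ((¬(p ≠ 4 ∧ 2*p ≤ 4*u - 6)) → 3*p > 1)


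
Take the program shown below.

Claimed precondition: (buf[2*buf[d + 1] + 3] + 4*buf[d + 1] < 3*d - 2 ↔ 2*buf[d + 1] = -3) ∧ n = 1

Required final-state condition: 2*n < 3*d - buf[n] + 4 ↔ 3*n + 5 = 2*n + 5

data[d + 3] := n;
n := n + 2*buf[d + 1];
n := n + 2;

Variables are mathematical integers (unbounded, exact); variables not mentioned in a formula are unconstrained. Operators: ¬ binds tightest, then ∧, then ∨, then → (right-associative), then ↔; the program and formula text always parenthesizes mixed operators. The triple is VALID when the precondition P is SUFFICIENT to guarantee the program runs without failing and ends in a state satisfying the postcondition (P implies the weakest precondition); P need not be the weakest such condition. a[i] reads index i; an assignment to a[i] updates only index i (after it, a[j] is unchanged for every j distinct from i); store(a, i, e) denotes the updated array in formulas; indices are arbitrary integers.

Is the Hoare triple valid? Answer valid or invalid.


Working backward. After the program, the postcondition 2*n < 3*d - buf[n] + 4 ↔ 3*n + 5 = 2*n + 5 must hold; in canonical form it is buf[n] + 2*n < 3*d + 4 ↔ n = 0.
Before n := n + 2: buf[n + 2] + 2*n < 3*d ↔ n = -2
Before n := n + 2*buf[d + 1]: buf[2*buf[d + 1] + n + 2] + 4*buf[d + 1] + 2*n < 3*d ↔ 2*buf[d + 1] + n = -2
Before data[d + 3] := n: buf[2*buf[d + 1] + n + 2] + 4*buf[d + 1] + 2*n < 3*d ↔ 2*buf[d + 1] + n = -2
The weakest precondition is buf[2*buf[d + 1] + n + 2] + 4*buf[d + 1] + 2*n < 3*d ↔ 2*buf[d + 1] + n = -2.
Check whether (buf[2*buf[d + 1] + 3] + 4*buf[d + 1] < 3*d - 2 ↔ 2*buf[d + 1] = -3) ∧ n = 1 implies it.
Every state satisfying the precondition satisfies the weakest precondition: the implication holds.
Answer: valid


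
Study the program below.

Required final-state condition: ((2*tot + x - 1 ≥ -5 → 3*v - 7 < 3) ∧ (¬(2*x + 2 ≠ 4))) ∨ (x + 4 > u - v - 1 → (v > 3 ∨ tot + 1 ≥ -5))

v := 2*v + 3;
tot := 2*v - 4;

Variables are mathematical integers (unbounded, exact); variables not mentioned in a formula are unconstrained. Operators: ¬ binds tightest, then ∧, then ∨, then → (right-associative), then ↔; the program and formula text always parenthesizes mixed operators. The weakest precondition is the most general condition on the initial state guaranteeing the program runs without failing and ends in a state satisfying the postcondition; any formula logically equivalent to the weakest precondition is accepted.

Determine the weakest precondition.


Working backward. After the program, the postcondition ((2*tot + x - 1 ≥ -5 → 3*v - 7 < 3) ∧ (¬(2*x + 2 ≠ 4))) ∨ (x + 4 > u - v - 1 → (v > 3 ∨ tot + 1 ≥ -5)) must hold; in canonical form it is ((2*tot + x ≥ -4 → 3*v < 10) ∧ (¬(2*x ≠ 2))) ∨ (v + x > u - 5 → (v > 3 ∨ tot ≥ -6)).
Before tot := 2*v - 4: ((4*v + x ≥ 4 → 3*v < 10) ∧ (¬(2*x ≠ 2))) ∨ (v + x > u - 5 → (v > 3 ∨ 2*v ≥ -2))
Before v := 2*v + 3: ((8*v + x ≥ -8 → 6*v < 1) ∧ (¬(2*x ≠ 2))) ∨ (2*v + x > u - 8 → (2*v > 0 ∨ 4*v ≥ -8))
Answer: WP = ((8*v + x ≥ -8 → 6*v < 1) ∧ (¬(2*x ≠ 2))) ∨ (2*v + x > u - 8 → (2*v > 0 ∨ 4*v ≥ -8))


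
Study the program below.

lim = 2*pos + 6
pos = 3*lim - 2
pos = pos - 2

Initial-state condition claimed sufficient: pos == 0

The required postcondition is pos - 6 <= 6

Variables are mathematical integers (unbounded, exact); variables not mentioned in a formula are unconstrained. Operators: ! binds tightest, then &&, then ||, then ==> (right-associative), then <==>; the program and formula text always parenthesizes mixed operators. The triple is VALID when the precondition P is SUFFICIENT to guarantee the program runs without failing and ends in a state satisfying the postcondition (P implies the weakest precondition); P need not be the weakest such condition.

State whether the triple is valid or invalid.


Working backward. After the program, the postcondition pos - 6 <= 6 must hold; in canonical form it is pos <= 12.
Before pos := pos - 2: pos <= 14
Before pos := 3*lim - 2: 3*lim <= 16
Before lim := 2*pos + 6: 6*pos <= -2
The weakest precondition is 6*pos <= -2.
Check whether pos == 0 implies it.
Countermodel: at the initial state pos = 0, the precondition holds but the weakest precondition fails.
Answer: invalid


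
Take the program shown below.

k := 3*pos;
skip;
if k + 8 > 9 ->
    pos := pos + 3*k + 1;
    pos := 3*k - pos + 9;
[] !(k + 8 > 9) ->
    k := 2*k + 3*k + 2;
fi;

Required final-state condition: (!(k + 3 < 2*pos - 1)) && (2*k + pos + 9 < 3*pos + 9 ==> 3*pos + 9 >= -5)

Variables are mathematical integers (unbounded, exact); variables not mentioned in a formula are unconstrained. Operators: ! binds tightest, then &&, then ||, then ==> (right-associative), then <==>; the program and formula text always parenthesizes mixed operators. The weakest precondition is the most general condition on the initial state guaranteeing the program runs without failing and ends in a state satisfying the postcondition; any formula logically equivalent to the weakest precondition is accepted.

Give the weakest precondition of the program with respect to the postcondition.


Working backward. After the program, the postcondition (!(k + 3 < 2*pos - 1)) && (2*k + pos + 9 < 3*pos + 9 ==> 3*pos + 9 >= -5) must hold; in canonical form it is (!(k < 2*pos - 4)) && (2*k < 2*pos ==> 3*pos >= -14).
Then branch requires (!(k + 2*pos < 12)) && (2*k + 2*pos < 16 ==> 3*pos <= 38); else branch requires (!(5*k < 2*pos - 6)) && (10*k < 2*pos - 4 ==> 3*pos >= -14).
Before the if: (k > 1 ==> ((!(k + 2*pos < 12)) && (2*k + 2*pos < 16 ==> 3*pos <= 38))) && ((!(k > 1)) ==> ((!(5*k < 2*pos - 6)) && (10*k < 2*pos - 4 ==> 3*pos >= -14)))
Before skip: (k > 1 ==> ((!(k + 2*pos < 12)) && (2*k + 2*pos < 16 ==> 3*pos <= 38))) && ((!(k > 1)) ==> ((!(5*k < 2*pos - 6)) && (10*k < 2*pos - 4 ==> 3*pos >= -14)))
Before k := 3*pos: (3*pos > 1 ==> ((!(5*pos < 12)) && (8*pos < 16 ==> 3*pos <= 38))) && ((!(3*pos > 1)) ==> ((!(13*pos < -6)) && (28*pos < -4 ==> 3*pos >= -14)))
Answer: WP = (3*pos > 1 ==> ((!(5*pos < 12)) && (8*pos < 16 ==> 3*pos <= 38))) && ((!(3*pos > 1)) ==> ((!(13*pos < -6)) && (28*pos < -4 ==> 3*pos >= -14)))


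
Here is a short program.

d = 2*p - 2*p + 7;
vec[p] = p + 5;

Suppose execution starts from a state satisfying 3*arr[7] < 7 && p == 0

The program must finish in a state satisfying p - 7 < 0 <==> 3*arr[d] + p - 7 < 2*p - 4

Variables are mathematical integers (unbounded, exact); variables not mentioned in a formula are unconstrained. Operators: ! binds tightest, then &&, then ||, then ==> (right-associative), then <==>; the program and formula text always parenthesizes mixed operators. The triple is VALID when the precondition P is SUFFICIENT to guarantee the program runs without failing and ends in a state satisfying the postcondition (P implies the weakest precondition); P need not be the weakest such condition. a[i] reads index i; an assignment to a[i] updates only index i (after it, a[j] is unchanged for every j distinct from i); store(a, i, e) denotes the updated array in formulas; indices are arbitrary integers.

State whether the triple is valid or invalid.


Working backward. After the program, the postcondition p - 7 < 0 <==> 3*arr[d] + p - 7 < 2*p - 4 must hold; in canonical form it is p < 7 <==> 3*arr[d] < p + 3.
Before vec[p] := p + 5: p < 7 <==> 3*arr[d] < p + 3
Before d := 2*p - 2*p + 7: p < 7 <==> 3*arr[7] < p + 3
The weakest precondition is p < 7 <==> 3*arr[7] < p + 3.
Check whether 3*arr[7] < 7 && p == 0 implies it.
Countermodel: at the initial state arr = {[7] = 1, elsewhere 1}, p = 0, the precondition holds but the weakest precondition fails.
Answer: invalid


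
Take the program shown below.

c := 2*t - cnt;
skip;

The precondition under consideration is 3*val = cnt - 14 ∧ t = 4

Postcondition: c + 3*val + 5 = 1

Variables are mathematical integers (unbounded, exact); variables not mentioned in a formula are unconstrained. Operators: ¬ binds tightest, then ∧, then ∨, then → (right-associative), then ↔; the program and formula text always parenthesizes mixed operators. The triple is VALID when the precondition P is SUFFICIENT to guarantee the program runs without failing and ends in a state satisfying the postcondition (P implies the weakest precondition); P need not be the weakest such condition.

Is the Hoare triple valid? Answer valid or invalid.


Working backward. After the program, the postcondition c + 3*val + 5 = 1 must hold; in canonical form it is c + 3*val = -4.
Before skip: c + 3*val = -4
Before c := 2*t - cnt: 2*t + 3*val = cnt - 4
The weakest precondition is 2*t + 3*val = cnt - 4.
Check whether 3*val = cnt - 14 ∧ t = 4 implies it.
Countermodel: at the initial state cnt = 14, t = 4, val = 0, the precondition holds but the weakest precondition fails.
Answer: invalid


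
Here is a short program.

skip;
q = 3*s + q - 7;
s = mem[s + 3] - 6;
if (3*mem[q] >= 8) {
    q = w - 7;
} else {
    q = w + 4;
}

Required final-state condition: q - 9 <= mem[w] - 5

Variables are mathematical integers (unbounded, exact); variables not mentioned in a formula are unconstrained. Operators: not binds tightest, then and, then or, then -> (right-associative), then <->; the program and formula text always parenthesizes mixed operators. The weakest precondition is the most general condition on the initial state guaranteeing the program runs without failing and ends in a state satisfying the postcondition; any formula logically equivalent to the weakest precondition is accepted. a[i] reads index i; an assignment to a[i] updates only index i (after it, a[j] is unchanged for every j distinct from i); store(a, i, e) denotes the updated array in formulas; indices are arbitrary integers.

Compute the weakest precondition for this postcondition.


Working backward. After the program, the postcondition q - 9 <= mem[w] - 5 must hold; in canonical form it is q <= mem[w] + 4.
Then branch requires w <= mem[w] + 11; else branch requires w <= mem[w].
Before the if: (3*mem[q] >= 8 -> w <= mem[w] + 11) and ((not (3*mem[q] >= 8)) -> w <= mem[w])
Before s := mem[s + 3] - 6: (3*mem[q] >= 8 -> w <= mem[w] + 11) and ((not (3*mem[q] >= 8)) -> w <= mem[w])
Before q := 3*s + q - 7: (3*mem[q + 3*s - 7] >= 8 -> w <= mem[w] + 11) and ((not (3*mem[q + 3*s - 7] >= 8)) -> w <= mem[w])
Before skip: (3*mem[q + 3*s - 7] >= 8 -> w <= mem[w] + 11) and ((not (3*mem[q + 3*s - 7] >= 8)) -> w <= mem[w])
Answer: WP = (3*mem[q + 3*s - 7] >= 8 -> w <= mem[w] + 11) and ((not (3*mem[q + 3*s - 7] >= 8)) -> w <= mem[w])


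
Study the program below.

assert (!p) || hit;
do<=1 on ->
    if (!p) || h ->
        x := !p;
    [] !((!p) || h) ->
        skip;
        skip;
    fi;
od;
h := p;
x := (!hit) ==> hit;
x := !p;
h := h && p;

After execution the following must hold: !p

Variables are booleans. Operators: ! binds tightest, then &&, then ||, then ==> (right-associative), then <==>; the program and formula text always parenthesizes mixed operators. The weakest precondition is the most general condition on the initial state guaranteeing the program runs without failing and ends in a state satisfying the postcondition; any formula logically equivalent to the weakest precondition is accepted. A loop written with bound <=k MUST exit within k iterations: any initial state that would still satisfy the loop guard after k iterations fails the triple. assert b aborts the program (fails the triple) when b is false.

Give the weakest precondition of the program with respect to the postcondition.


Working backward. After the program, !p must hold.
Before h := h && p: !p
Before x := !p: !p
Before x := (!hit) ==> hit: !p
Before h := p: !p
Before the loop (bound <=1), unroll the exhaustion recursion (WP_0 = exit-now case; WP_j = one more guarded iteration, up to j = 1):
  WP_0: (!on) && (!p)
  WP_1: (on ==> ((((!p) || h) ==> ((!on) && (!p))) && ((!((!p) || h)) ==> ((!on) && (!p))))) && ((!on) ==> (!p))
So before the loop: (on ==> ((((!p) || h) ==> ((!on) && (!p))) && ((!((!p) || h)) ==> ((!on) && (!p))))) && ((!on) ==> (!p))
Before assert (!p) || hit: ((!p) || hit) && (on ==> ((((!p) || h) ==> ((!on) && (!p))) && ((!((!p) || h)) ==> ((!on) && (!p))))) && ((!on) ==> (!p))
Answer: WP = ((!p) || hit) && (on ==> ((((!p) || h) ==> ((!on) && (!p))) && ((!((!p) || h)) ==> ((!on) && (!p))))) && ((!on) ==> (!p))


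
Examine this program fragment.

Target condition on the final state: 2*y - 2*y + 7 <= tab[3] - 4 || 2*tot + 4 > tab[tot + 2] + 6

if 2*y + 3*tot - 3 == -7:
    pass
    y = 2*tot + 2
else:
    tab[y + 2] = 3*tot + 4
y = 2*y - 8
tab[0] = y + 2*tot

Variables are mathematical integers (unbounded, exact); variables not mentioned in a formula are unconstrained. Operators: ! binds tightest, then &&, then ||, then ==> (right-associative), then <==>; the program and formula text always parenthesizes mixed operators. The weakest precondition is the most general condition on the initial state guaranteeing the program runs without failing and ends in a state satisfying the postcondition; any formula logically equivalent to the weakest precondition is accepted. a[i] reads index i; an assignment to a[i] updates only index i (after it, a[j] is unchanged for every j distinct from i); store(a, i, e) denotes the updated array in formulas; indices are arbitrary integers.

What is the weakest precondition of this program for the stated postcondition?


Working backward. After the program, the postcondition 2*y - 2*y + 7 <= tab[3] - 4 || 2*tot + 4 > tab[tot + 2] + 6 must hold; in canonical form it is tab[3] >= 11 || 2*tot > tab[tot + 2] + 2.
Before tab[0] := y + 2*tot: tab[3] >= 11 || 2*tot > store(tab, 0, 2*tot + y)[tot + 2] + 2
Before y := 2*y - 8: tab[3] >= 11 || 2*tot > store(tab, 0, 2*tot + 2*y - 8)[tot + 2] + 2
Then branch requires tab[3] >= 11 || 2*tot > store(tab, 0, 6*tot - 4)[tot + 2] + 2; else branch requires store(tab, y + 2, 3*tot + 4)[3] >= 11 || 2*tot > store(store(tab, y + 2, 3*tot + 4), 0, 2*tot + 2*y - 8)[tot + 2] + 2.
Before the if: (3*tot + 2*y == -4 ==> (tab[3] >= 11 || 2*tot > store(tab, 0, 6*tot - 4)[tot + 2] + 2)) && ((!(3*tot + 2*y == -4)) ==> (store(tab, y + 2, 3*tot + 4)[3] >= 11 || 2*tot > store(store(tab, y + 2, 3*tot + 4), 0, 2*tot + 2*y - 8)[tot + 2] + 2))
Answer: WP = (3*tot + 2*y == -4 ==> (tab[3] >= 11 || 2*tot > store(tab, 0, 6*tot - 4)[tot + 2] + 2)) && ((!(3*tot + 2*y == -4)) ==> (store(tab, y + 2, 3*tot + 4)[3] >= 11 || 2*tot > store(store(tab, y + 2, 3*tot + 4), 0, 2*tot + 2*y - 8)[tot + 2] + 2))


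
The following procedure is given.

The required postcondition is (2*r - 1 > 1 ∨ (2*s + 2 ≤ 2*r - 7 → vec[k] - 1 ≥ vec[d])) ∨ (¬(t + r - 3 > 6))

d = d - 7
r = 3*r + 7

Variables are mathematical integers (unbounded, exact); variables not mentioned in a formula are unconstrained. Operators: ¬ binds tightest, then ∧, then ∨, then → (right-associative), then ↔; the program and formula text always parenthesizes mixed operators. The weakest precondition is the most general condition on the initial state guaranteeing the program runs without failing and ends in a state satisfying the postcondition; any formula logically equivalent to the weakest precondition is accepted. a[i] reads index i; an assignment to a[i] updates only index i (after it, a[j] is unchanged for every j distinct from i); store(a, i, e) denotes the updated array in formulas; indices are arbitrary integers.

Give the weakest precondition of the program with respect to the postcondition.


Working backward. After the program, the postcondition (2*r - 1 > 1 ∨ (2*s + 2 ≤ 2*r - 7 → vec[k] - 1 ≥ vec[d])) ∨ (¬(t + r - 3 > 6)) must hold; in canonical form it is 2*r > 2 ∨ (2*s ≤ 2*r - 9 → vec[k] ≥ vec[d] + 1) ∨ (¬(r + t > 9)).
Before r := 3*r + 7: 6*r > -12 ∨ (2*s ≤ 6*r + 5 → vec[k] ≥ vec[d] + 1) ∨ (¬(3*r + t > 2))
Before d := d - 7: 6*r > -12 ∨ (2*s ≤ 6*r + 5 → vec[k] ≥ vec[d - 7] + 1) ∨ (¬(3*r + t > 2))
Answer: WP = 6*r > -12 ∨ (2*s ≤ 6*r + 5 → vec[k] ≥ vec[d - 7] + 1) ∨ (¬(3*r + t > 2))


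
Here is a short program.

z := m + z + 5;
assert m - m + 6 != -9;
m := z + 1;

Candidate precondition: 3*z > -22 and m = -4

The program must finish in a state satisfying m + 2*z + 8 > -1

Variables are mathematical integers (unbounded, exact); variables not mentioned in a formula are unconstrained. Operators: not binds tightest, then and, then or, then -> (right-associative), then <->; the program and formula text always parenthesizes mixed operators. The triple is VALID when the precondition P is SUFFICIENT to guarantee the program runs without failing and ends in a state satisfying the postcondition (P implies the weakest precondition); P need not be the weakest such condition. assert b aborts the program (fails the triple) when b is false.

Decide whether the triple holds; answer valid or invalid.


Working backward. After the program, the postcondition m + 2*z + 8 > -1 must hold; in canonical form it is m + 2*z > -9.
Before m := z + 1: 3*z > -10
Before assert m - m + 6 != -9: 3*z > -10
Before z := m + z + 5: 3*m + 3*z > -25
The weakest precondition is 3*m + 3*z > -25.
Check whether 3*z > -22 and m = -4 implies it.
Countermodel: at the initial state m = -4, z = -7, the precondition holds but the weakest precondition fails.
Answer: invalid


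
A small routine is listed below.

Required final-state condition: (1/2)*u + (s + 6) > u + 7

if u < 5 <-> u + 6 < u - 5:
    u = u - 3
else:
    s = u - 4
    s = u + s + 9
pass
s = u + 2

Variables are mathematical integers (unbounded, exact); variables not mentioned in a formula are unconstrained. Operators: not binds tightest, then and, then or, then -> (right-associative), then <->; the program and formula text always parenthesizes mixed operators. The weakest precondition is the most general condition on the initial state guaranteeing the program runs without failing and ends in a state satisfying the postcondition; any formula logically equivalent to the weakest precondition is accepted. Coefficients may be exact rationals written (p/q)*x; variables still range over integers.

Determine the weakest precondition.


Working backward. After the program, the postcondition (1/2)*u + (s + 6) > u + 7 must hold; in canonical form it is s > (1/2)*u + 1.
Before s := u + 2: (1/2)*u > -1
Before skip: (1/2)*u > -1
Then branch requires (1/2)*u > 1/2; else branch requires (1/2)*u > -1.
Before the if: ((not (u < 5)) -> (1/2)*u > 1/2) and (u < 5 -> (1/2)*u > -1)
Answer: WP = ((not (u < 5)) -> (1/2)*u > 1/2) and (u < 5 -> (1/2)*u > -1)


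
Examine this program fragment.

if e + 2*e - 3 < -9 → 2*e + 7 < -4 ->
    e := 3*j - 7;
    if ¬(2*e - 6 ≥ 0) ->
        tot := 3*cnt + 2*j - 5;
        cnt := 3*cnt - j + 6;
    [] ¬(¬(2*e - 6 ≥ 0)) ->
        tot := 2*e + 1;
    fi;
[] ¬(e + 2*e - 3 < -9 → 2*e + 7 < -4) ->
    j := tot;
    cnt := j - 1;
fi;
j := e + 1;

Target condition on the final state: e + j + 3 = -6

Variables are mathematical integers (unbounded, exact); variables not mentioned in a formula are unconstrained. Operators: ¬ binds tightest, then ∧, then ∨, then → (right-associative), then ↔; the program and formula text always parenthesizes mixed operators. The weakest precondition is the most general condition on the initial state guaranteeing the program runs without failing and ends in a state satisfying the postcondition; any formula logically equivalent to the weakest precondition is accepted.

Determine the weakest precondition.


Working backward. After the program, the postcondition e + j + 3 = -6 must hold; in canonical form it is e + j = -9.
Before j := e + 1: 2*e = -10
Then branch requires ((¬(6*j ≥ 20)) → 6*j = 4) ∧ (6*j ≥ 20 → 6*j = 4); else branch requires 2*e = -10.
Before the if: ((3*e < -6 → 2*e < -11) → (((¬(6*j ≥ 20)) → 6*j = 4) ∧ (6*j ≥ 20 → 6*j = 4))) ∧ ((¬(3*e < -6 → 2*e < -11)) → 2*e = -10)
Answer: WP = ((3*e < -6 → 2*e < -11) → (((¬(6*j ≥ 20)) → 6*j = 4) ∧ (6*j ≥ 20 → 6*j = 4))) ∧ ((¬(3*e < -6 → 2*e < -11)) → 2*e = -10)


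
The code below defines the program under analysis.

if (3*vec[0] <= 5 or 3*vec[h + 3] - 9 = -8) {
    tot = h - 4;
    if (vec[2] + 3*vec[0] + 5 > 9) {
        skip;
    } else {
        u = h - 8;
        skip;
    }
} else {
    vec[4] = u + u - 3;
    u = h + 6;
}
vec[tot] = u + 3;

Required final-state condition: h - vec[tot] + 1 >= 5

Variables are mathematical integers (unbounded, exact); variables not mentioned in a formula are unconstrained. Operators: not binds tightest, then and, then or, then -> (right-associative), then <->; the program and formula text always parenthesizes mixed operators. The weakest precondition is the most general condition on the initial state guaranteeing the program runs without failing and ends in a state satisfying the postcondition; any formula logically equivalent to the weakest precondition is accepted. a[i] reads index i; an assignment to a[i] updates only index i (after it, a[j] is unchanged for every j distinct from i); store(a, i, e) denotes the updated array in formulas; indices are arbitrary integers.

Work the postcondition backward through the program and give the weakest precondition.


Working backward. After the program, the postcondition h - vec[tot] + 1 >= 5 must hold; in canonical form it is h >= vec[tot] + 4.
Before vec[tot] := u + 3: h >= store(vec, tot, u + 3)[tot] + 4
Then branch requires (3*vec[0] + vec[2] > 4 -> h >= store(vec, h - 4, u + 3)[h - 4] + 4) and ((not (3*vec[0] + vec[2] > 4)) -> h >= store(vec, h - 4, h - 5)[h - 4] + 4); else branch requires h >= store(store(vec, 4, 2*u - 3), tot, h + 9)[tot] + 4.
Before the if: ((3*vec[0] <= 5 or 3*vec[h + 3] = 1) -> ((3*vec[0] + vec[2] > 4 -> h >= store(vec, h - 4, u + 3)[h - 4] + 4) and ((not (3*vec[0] + vec[2] > 4)) -> h >= store(vec, h - 4, h - 5)[h - 4] + 4))) and ((not (3*vec[0] <= 5 or 3*vec[h + 3] = 1)) -> h >= store(store(vec, 4, 2*u - 3), tot, h + 9)[tot] + 4)
Answer: WP = ((3*vec[0] <= 5 or 3*vec[h + 3] = 1) -> ((3*vec[0] + vec[2] > 4 -> h >= store(vec, h - 4, u + 3)[h - 4] + 4) and ((not (3*vec[0] + vec[2] > 4)) -> h >= store(vec, h - 4, h - 5)[h - 4] + 4))) and ((not (3*vec[0] <= 5 or 3*vec[h + 3] = 1)) -> h >= store(store(vec, 4, 2*u - 3), tot, h + 9)[tot] + 4)


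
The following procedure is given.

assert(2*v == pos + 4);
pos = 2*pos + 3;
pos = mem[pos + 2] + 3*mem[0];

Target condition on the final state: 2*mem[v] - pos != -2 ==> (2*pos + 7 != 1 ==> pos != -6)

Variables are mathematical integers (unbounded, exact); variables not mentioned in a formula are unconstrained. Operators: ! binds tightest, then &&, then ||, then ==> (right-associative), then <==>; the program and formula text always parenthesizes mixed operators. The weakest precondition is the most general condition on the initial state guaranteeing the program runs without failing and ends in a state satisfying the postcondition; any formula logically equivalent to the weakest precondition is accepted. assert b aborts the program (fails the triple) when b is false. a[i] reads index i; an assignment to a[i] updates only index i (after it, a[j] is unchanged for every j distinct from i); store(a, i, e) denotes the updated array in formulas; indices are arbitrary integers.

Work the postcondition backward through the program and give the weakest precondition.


Working backward. After the program, the postcondition 2*mem[v] - pos != -2 ==> (2*pos + 7 != 1 ==> pos != -6) must hold; in canonical form it is 2*mem[v] != pos - 2 ==> (2*pos != -6 ==> pos != -6).
Before pos := mem[pos + 2] + 3*mem[0]: 2*mem[v] != mem[pos + 2] + 3*mem[0] - 2 ==> (2*mem[pos + 2] + 6*mem[0] != -6 ==> mem[pos + 2] + 3*mem[0] != -6)
Before pos := 2*pos + 3: 2*mem[v] != mem[2*pos + 5] + 3*mem[0] - 2 ==> (2*mem[2*pos + 5] + 6*mem[0] != -6 ==> mem[2*pos + 5] + 3*mem[0] != -6)
Before assert 2*v == pos + 4: 2*v == pos + 4 && (2*mem[v] != mem[2*pos + 5] + 3*mem[0] - 2 ==> (2*mem[2*pos + 5] + 6*mem[0] != -6 ==> mem[2*pos + 5] + 3*mem[0] != -6))
Answer: WP = 2*v == pos + 4 && (2*mem[v] != mem[2*pos + 5] + 3*mem[0] - 2 ==> (2*mem[2*pos + 5] + 6*mem[0] != -6 ==> mem[2*pos + 5] + 3*mem[0] != -6))


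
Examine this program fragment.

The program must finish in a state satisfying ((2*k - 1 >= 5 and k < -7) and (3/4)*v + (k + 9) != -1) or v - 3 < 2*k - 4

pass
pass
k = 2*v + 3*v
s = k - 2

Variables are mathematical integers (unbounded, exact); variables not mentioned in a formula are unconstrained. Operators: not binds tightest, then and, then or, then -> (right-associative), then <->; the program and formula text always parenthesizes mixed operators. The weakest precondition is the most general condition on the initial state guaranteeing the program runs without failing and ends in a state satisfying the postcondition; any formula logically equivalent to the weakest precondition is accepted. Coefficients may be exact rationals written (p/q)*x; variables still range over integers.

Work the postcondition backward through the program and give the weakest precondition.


Working backward. After the program, the postcondition ((2*k - 1 >= 5 and k < -7) and (3/4)*v + (k + 9) != -1) or v - 3 < 2*k - 4 must hold; in canonical form it is (2*k >= 6 and k < -7 and k + (3/4)*v != -10) or v < 2*k - 1.
Before s := k - 2: (2*k >= 6 and k < -7 and k + (3/4)*v != -10) or v < 2*k - 1
Before k := 2*v + 3*v: (10*v >= 6 and 5*v < -7 and (23/4)*v != -10) or 9*v > 1
Before skip: (10*v >= 6 and 5*v < -7 and (23/4)*v != -10) or 9*v > 1
Before skip: (10*v >= 6 and 5*v < -7 and (23/4)*v != -10) or 9*v > 1
Answer: WP = (10*v >= 6 and 5*v < -7 and (23/4)*v != -10) or 9*v > 1


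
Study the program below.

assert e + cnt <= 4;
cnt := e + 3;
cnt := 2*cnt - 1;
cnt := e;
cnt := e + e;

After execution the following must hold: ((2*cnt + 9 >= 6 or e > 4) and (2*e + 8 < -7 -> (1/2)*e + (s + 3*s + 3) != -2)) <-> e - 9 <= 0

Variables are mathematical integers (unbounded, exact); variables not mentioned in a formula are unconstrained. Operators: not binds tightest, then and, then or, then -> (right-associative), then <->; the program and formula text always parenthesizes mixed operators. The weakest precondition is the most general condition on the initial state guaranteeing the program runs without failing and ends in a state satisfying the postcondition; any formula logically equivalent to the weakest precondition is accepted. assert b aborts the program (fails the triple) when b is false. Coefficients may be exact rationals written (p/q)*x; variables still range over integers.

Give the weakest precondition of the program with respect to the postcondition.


Working backward. After the program, the postcondition ((2*cnt + 9 >= 6 or e > 4) and (2*e + 8 < -7 -> (1/2)*e + (s + 3*s + 3) != -2)) <-> e - 9 <= 0 must hold; in canonical form it is ((2*cnt >= -3 or e > 4) and (2*e < -15 -> (1/2)*e + 4*s != -5)) <-> e <= 9.
Before cnt := e + e: ((4*e >= -3 or e > 4) and (2*e < -15 -> (1/2)*e + 4*s != -5)) <-> e <= 9
Before cnt := e: ((4*e >= -3 or e > 4) and (2*e < -15 -> (1/2)*e + 4*s != -5)) <-> e <= 9
Before cnt := 2*cnt - 1: ((4*e >= -3 or e > 4) and (2*e < -15 -> (1/2)*e + 4*s != -5)) <-> e <= 9
Before cnt := e + 3: ((4*e >= -3 or e > 4) and (2*e < -15 -> (1/2)*e + 4*s != -5)) <-> e <= 9
Before assert e + cnt <= 4: cnt + e <= 4 and (((4*e >= -3 or e > 4) and (2*e < -15 -> (1/2)*e + 4*s != -5)) <-> e <= 9)
Answer: WP = cnt + e <= 4 and (((4*e >= -3 or e > 4) and (2*e < -15 -> (1/2)*e + 4*s != -5)) <-> e <= 9)


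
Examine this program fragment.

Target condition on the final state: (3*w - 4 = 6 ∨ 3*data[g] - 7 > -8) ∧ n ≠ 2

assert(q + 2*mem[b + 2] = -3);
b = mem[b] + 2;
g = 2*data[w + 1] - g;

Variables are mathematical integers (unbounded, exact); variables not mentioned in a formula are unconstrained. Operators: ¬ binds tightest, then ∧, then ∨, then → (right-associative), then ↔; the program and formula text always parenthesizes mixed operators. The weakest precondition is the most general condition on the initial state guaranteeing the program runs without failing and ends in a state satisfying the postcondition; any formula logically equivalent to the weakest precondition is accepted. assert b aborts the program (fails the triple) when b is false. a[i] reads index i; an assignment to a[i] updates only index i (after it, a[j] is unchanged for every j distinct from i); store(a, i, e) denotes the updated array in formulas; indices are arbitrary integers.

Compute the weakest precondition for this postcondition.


Working backward. After the program, the postcondition (3*w - 4 = 6 ∨ 3*data[g] - 7 > -8) ∧ n ≠ 2 must hold; in canonical form it is (3*w = 10 ∨ 3*data[g] > -1) ∧ n ≠ 2.
Before g := 2*data[w + 1] - g: (3*w = 10 ∨ 3*data[2*data[w + 1] - g] > -1) ∧ n ≠ 2
Before b := mem[b] + 2: (3*w = 10 ∨ 3*data[2*data[w + 1] - g] > -1) ∧ n ≠ 2
Before assert q + 2*mem[b + 2] = -3: 2*mem[b + 2] + q = -3 ∧ (3*w = 10 ∨ 3*data[2*data[w + 1] - g] > -1) ∧ n ≠ 2
Answer: WP = 2*mem[b + 2] + q = -3 ∧ (3*w = 10 ∨ 3*data[2*data[w + 1] - g] > -1) ∧ n ≠ 2


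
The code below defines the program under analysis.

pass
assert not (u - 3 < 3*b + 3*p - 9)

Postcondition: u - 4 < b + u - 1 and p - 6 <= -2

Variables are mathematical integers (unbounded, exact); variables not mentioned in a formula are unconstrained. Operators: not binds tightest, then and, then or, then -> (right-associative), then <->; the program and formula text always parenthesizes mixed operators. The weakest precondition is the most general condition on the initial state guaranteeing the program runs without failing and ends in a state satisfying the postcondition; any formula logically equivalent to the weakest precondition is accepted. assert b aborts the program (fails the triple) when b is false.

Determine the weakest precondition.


Working backward. After the program, the postcondition u - 4 < b + u - 1 and p - 6 <= -2 must hold; in canonical form it is b > -3 and p <= 4.
Before assert not (u - 3 < 3*b + 3*p - 9): (not (u < 3*b + 3*p - 6)) and b > -3 and p <= 4
Before skip: (not (u < 3*b + 3*p - 6)) and b > -3 and p <= 4
Answer: WP = (not (u < 3*b + 3*p - 6)) and b > -3 and p <= 4


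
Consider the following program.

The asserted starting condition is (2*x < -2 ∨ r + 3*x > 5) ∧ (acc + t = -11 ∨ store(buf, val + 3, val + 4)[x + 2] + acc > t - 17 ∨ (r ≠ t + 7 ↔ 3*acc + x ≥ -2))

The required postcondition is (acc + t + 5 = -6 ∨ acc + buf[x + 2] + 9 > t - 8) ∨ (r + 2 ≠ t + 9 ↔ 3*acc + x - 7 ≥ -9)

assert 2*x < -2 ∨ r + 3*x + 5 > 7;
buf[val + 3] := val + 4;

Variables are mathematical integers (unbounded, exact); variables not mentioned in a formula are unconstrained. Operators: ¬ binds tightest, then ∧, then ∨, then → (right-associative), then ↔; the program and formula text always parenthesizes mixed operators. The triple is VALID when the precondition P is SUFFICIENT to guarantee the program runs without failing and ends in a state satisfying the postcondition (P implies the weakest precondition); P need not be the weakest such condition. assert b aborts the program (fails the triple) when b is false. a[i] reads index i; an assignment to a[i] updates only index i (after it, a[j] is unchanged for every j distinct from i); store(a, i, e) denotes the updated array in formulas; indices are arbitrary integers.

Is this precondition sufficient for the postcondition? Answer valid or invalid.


Working backward. After the program, the postcondition (acc + t + 5 = -6 ∨ acc + buf[x + 2] + 9 > t - 8) ∨ (r + 2 ≠ t + 9 ↔ 3*acc + x - 7 ≥ -9) must hold; in canonical form it is acc + t = -11 ∨ buf[x + 2] + acc > t - 17 ∨ (r ≠ t + 7 ↔ 3*acc + x ≥ -2).
Before buf[val + 3] := val + 4: acc + t = -11 ∨ store(buf, val + 3, val + 4)[x + 2] + acc > t - 17 ∨ (r ≠ t + 7 ↔ 3*acc + x ≥ -2)
Before assert 2*x < -2 ∨ r + 3*x + 5 > 7: (2*x < -2 ∨ r + 3*x > 2) ∧ (acc + t = -11 ∨ store(buf, val + 3, val + 4)[x + 2] + acc > t - 17 ∨ (r ≠ t + 7 ↔ 3*acc + x ≥ -2))
The weakest precondition is (2*x < -2 ∨ r + 3*x > 2) ∧ (acc + t = -11 ∨ store(buf, val + 3, val + 4)[x + 2] + acc > t - 17 ∨ (r ≠ t + 7 ↔ 3*acc + x ≥ -2)).
Check whether (2*x < -2 ∨ r + 3*x > 5) ∧ (acc + t = -11 ∨ store(buf, val + 3, val + 4)[x + 2] + acc > t - 17 ∨ (r ≠ t + 7 ↔ 3*acc + x ≥ -2)) implies it.
Every state satisfying the precondition satisfies the weakest precondition: the implication holds.
Answer: valid
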